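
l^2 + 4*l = l*(l + 4)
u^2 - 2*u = u*(u - 2)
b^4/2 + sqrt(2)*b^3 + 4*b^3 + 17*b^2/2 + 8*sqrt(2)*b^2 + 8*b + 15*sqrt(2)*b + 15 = (b/2 + sqrt(2)/2)*(b + 3)*(b + 5)*(b + sqrt(2))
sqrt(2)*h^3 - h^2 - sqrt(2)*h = h*(h - sqrt(2))*(sqrt(2)*h + 1)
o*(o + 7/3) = o^2 + 7*o/3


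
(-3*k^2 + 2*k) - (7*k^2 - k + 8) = -10*k^2 + 3*k - 8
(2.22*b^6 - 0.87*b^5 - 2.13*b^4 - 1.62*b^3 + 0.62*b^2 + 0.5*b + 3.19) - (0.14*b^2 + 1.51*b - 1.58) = 2.22*b^6 - 0.87*b^5 - 2.13*b^4 - 1.62*b^3 + 0.48*b^2 - 1.01*b + 4.77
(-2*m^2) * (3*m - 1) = -6*m^3 + 2*m^2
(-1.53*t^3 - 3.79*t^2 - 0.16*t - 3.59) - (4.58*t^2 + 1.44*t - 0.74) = -1.53*t^3 - 8.37*t^2 - 1.6*t - 2.85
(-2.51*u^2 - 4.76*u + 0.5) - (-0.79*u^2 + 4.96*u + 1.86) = -1.72*u^2 - 9.72*u - 1.36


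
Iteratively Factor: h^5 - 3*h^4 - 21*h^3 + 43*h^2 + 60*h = (h + 4)*(h^4 - 7*h^3 + 7*h^2 + 15*h) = h*(h + 4)*(h^3 - 7*h^2 + 7*h + 15) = h*(h - 5)*(h + 4)*(h^2 - 2*h - 3) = h*(h - 5)*(h + 1)*(h + 4)*(h - 3)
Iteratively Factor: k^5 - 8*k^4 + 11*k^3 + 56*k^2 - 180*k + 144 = (k - 2)*(k^4 - 6*k^3 - k^2 + 54*k - 72) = (k - 3)*(k - 2)*(k^3 - 3*k^2 - 10*k + 24) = (k - 3)*(k - 2)*(k + 3)*(k^2 - 6*k + 8) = (k - 4)*(k - 3)*(k - 2)*(k + 3)*(k - 2)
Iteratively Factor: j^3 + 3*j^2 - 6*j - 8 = (j - 2)*(j^2 + 5*j + 4) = (j - 2)*(j + 4)*(j + 1)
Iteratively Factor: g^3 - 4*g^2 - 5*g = (g - 5)*(g^2 + g) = (g - 5)*(g + 1)*(g)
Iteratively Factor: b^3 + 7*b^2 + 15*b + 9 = (b + 3)*(b^2 + 4*b + 3) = (b + 1)*(b + 3)*(b + 3)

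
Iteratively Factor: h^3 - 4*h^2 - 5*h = (h - 5)*(h^2 + h) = (h - 5)*(h + 1)*(h)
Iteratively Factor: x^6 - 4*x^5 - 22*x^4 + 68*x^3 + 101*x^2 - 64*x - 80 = (x + 1)*(x^5 - 5*x^4 - 17*x^3 + 85*x^2 + 16*x - 80) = (x - 5)*(x + 1)*(x^4 - 17*x^2 + 16) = (x - 5)*(x + 1)^2*(x^3 - x^2 - 16*x + 16) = (x - 5)*(x - 4)*(x + 1)^2*(x^2 + 3*x - 4) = (x - 5)*(x - 4)*(x + 1)^2*(x + 4)*(x - 1)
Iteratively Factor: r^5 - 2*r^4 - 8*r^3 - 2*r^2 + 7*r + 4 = (r + 1)*(r^4 - 3*r^3 - 5*r^2 + 3*r + 4) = (r + 1)^2*(r^3 - 4*r^2 - r + 4) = (r - 1)*(r + 1)^2*(r^2 - 3*r - 4) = (r - 1)*(r + 1)^3*(r - 4)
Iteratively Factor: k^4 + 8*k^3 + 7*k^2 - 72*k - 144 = (k + 4)*(k^3 + 4*k^2 - 9*k - 36) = (k - 3)*(k + 4)*(k^2 + 7*k + 12) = (k - 3)*(k + 3)*(k + 4)*(k + 4)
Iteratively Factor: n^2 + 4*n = (n)*(n + 4)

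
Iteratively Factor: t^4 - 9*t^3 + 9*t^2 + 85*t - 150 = (t - 2)*(t^3 - 7*t^2 - 5*t + 75) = (t - 5)*(t - 2)*(t^2 - 2*t - 15) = (t - 5)^2*(t - 2)*(t + 3)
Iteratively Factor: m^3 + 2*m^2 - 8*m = (m + 4)*(m^2 - 2*m) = (m - 2)*(m + 4)*(m)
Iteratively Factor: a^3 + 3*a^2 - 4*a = (a + 4)*(a^2 - a) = a*(a + 4)*(a - 1)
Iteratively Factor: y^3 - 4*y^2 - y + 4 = (y - 4)*(y^2 - 1) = (y - 4)*(y + 1)*(y - 1)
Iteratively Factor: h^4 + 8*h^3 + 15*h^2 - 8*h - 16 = (h + 4)*(h^3 + 4*h^2 - h - 4) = (h - 1)*(h + 4)*(h^2 + 5*h + 4) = (h - 1)*(h + 4)^2*(h + 1)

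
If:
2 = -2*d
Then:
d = -1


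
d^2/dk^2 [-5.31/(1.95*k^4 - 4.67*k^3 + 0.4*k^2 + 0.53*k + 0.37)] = ((124.254*k^2 - 148.7862*k + 4.248)*(1.95*k^4 - 4.67*k^3 + 0.4*k^2 + 0.53*k + 0.37) - 5.31*(7.8*k^3 - 14.01*k^2 + 0.8*k + 0.53)*(15.6*k^3 - 28.02*k^2 + 1.6*k + 1.06))/(1.95*k^4 - 4.67*k^3 + 0.4*k^2 + 0.53*k + 0.37)^3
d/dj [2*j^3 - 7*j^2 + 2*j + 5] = 6*j^2 - 14*j + 2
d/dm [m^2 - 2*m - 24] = 2*m - 2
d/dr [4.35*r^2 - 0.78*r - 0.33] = 8.7*r - 0.78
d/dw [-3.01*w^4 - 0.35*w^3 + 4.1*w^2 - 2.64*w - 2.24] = -12.04*w^3 - 1.05*w^2 + 8.2*w - 2.64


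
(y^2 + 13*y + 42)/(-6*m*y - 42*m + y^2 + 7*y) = (y + 6)/(-6*m + y)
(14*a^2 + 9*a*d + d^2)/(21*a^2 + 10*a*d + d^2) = (2*a + d)/(3*a + d)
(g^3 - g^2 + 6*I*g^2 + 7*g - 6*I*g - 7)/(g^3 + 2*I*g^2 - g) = (g^3 + g^2*(-1 + 6*I) + g*(7 - 6*I) - 7)/(g*(g^2 + 2*I*g - 1))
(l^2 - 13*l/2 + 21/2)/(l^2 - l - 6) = (l - 7/2)/(l + 2)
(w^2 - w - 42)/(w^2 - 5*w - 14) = (w + 6)/(w + 2)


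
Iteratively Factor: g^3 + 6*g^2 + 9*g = (g + 3)*(g^2 + 3*g) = (g + 3)^2*(g)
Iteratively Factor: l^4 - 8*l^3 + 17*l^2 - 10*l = (l - 1)*(l^3 - 7*l^2 + 10*l) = (l - 5)*(l - 1)*(l^2 - 2*l) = (l - 5)*(l - 2)*(l - 1)*(l)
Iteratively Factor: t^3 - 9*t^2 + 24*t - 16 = (t - 1)*(t^2 - 8*t + 16) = (t - 4)*(t - 1)*(t - 4)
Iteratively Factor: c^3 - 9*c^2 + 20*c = (c - 5)*(c^2 - 4*c) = c*(c - 5)*(c - 4)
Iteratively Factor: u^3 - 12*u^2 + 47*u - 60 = (u - 3)*(u^2 - 9*u + 20) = (u - 4)*(u - 3)*(u - 5)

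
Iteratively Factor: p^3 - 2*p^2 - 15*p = (p + 3)*(p^2 - 5*p) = (p - 5)*(p + 3)*(p)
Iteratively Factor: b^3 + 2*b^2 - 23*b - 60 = (b - 5)*(b^2 + 7*b + 12) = (b - 5)*(b + 3)*(b + 4)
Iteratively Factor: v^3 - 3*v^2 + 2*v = (v)*(v^2 - 3*v + 2) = v*(v - 2)*(v - 1)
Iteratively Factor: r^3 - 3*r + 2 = (r + 2)*(r^2 - 2*r + 1) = (r - 1)*(r + 2)*(r - 1)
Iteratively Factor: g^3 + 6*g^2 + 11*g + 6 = (g + 2)*(g^2 + 4*g + 3) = (g + 1)*(g + 2)*(g + 3)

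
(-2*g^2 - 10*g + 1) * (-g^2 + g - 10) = 2*g^4 + 8*g^3 + 9*g^2 + 101*g - 10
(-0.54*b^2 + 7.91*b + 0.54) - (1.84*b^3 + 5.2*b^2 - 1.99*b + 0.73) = -1.84*b^3 - 5.74*b^2 + 9.9*b - 0.19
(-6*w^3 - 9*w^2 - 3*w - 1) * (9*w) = -54*w^4 - 81*w^3 - 27*w^2 - 9*w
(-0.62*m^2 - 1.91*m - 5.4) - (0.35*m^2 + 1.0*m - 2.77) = -0.97*m^2 - 2.91*m - 2.63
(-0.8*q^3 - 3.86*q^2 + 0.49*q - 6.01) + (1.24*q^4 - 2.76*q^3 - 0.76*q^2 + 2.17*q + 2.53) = 1.24*q^4 - 3.56*q^3 - 4.62*q^2 + 2.66*q - 3.48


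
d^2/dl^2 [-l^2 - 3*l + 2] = -2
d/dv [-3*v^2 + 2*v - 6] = 2 - 6*v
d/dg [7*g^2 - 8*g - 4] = 14*g - 8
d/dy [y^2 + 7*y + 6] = 2*y + 7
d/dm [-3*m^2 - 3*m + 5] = -6*m - 3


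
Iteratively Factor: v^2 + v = (v)*(v + 1)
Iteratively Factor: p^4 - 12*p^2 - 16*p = (p - 4)*(p^3 + 4*p^2 + 4*p) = (p - 4)*(p + 2)*(p^2 + 2*p) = (p - 4)*(p + 2)^2*(p)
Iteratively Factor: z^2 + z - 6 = (z + 3)*(z - 2)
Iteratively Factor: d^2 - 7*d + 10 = (d - 2)*(d - 5)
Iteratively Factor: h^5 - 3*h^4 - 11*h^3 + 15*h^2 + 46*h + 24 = (h - 3)*(h^4 - 11*h^2 - 18*h - 8) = (h - 4)*(h - 3)*(h^3 + 4*h^2 + 5*h + 2) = (h - 4)*(h - 3)*(h + 1)*(h^2 + 3*h + 2) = (h - 4)*(h - 3)*(h + 1)^2*(h + 2)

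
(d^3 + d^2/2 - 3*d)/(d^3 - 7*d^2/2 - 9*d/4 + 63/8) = 4*d*(d + 2)/(4*d^2 - 8*d - 21)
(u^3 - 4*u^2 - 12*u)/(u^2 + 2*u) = u - 6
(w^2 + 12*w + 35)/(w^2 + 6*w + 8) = (w^2 + 12*w + 35)/(w^2 + 6*w + 8)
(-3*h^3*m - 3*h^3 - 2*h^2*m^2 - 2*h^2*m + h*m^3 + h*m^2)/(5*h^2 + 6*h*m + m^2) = h*(-3*h*m - 3*h + m^2 + m)/(5*h + m)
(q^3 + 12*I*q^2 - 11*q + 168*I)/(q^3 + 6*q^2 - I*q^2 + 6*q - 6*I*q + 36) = (q^2 + 15*I*q - 56)/(q^2 + 2*q*(3 + I) + 12*I)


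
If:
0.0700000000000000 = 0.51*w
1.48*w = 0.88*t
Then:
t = 0.23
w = 0.14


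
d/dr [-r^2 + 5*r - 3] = 5 - 2*r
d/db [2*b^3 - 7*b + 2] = 6*b^2 - 7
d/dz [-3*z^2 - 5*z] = -6*z - 5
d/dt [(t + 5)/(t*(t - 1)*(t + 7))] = (-2*t^3 - 21*t^2 - 60*t + 35)/(t^2*(t^4 + 12*t^3 + 22*t^2 - 84*t + 49))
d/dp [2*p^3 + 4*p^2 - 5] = 2*p*(3*p + 4)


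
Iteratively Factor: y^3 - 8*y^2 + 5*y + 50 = (y - 5)*(y^2 - 3*y - 10) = (y - 5)*(y + 2)*(y - 5)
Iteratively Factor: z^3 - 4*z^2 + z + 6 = (z - 3)*(z^2 - z - 2) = (z - 3)*(z + 1)*(z - 2)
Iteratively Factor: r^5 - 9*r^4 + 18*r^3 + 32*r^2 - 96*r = (r - 4)*(r^4 - 5*r^3 - 2*r^2 + 24*r) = r*(r - 4)*(r^3 - 5*r^2 - 2*r + 24) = r*(r - 4)^2*(r^2 - r - 6) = r*(r - 4)^2*(r - 3)*(r + 2)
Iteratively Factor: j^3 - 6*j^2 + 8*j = (j - 4)*(j^2 - 2*j) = (j - 4)*(j - 2)*(j)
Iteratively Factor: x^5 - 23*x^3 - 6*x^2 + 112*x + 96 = (x + 2)*(x^4 - 2*x^3 - 19*x^2 + 32*x + 48) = (x - 4)*(x + 2)*(x^3 + 2*x^2 - 11*x - 12) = (x - 4)*(x + 1)*(x + 2)*(x^2 + x - 12) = (x - 4)*(x - 3)*(x + 1)*(x + 2)*(x + 4)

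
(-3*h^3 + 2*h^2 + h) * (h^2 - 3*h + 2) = -3*h^5 + 11*h^4 - 11*h^3 + h^2 + 2*h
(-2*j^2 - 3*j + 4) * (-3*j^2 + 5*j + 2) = 6*j^4 - j^3 - 31*j^2 + 14*j + 8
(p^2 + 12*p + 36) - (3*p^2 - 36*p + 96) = -2*p^2 + 48*p - 60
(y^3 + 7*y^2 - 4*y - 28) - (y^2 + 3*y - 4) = y^3 + 6*y^2 - 7*y - 24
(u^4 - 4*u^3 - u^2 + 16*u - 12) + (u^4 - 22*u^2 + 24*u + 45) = 2*u^4 - 4*u^3 - 23*u^2 + 40*u + 33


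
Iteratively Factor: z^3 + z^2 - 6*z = (z)*(z^2 + z - 6) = z*(z + 3)*(z - 2)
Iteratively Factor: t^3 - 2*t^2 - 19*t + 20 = (t - 5)*(t^2 + 3*t - 4) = (t - 5)*(t + 4)*(t - 1)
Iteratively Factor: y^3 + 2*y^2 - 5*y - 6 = (y - 2)*(y^2 + 4*y + 3) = (y - 2)*(y + 1)*(y + 3)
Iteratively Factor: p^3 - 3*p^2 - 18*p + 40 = (p + 4)*(p^2 - 7*p + 10) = (p - 2)*(p + 4)*(p - 5)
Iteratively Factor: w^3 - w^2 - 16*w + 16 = (w + 4)*(w^2 - 5*w + 4) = (w - 1)*(w + 4)*(w - 4)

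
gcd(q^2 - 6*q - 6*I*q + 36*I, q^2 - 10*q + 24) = q - 6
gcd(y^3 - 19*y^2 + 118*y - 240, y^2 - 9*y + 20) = y - 5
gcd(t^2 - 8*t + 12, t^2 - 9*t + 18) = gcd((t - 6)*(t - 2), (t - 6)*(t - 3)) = t - 6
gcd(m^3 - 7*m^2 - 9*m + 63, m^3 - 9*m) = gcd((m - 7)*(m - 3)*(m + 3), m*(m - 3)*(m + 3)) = m^2 - 9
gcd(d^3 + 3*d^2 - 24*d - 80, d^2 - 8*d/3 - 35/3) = d - 5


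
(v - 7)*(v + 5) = v^2 - 2*v - 35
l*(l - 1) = l^2 - l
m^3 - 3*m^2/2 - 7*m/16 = m*(m - 7/4)*(m + 1/4)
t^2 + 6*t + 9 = (t + 3)^2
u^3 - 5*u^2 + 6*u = u*(u - 3)*(u - 2)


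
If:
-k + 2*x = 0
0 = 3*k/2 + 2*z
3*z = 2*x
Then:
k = 0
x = 0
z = 0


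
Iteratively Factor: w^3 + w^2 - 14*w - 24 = (w + 3)*(w^2 - 2*w - 8) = (w + 2)*(w + 3)*(w - 4)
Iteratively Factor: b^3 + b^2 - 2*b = (b + 2)*(b^2 - b) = (b - 1)*(b + 2)*(b)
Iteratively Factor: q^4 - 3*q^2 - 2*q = (q)*(q^3 - 3*q - 2) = q*(q + 1)*(q^2 - q - 2) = q*(q - 2)*(q + 1)*(q + 1)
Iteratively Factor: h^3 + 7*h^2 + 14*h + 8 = (h + 2)*(h^2 + 5*h + 4) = (h + 1)*(h + 2)*(h + 4)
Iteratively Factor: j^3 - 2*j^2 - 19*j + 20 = (j + 4)*(j^2 - 6*j + 5) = (j - 1)*(j + 4)*(j - 5)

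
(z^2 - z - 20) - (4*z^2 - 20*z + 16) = -3*z^2 + 19*z - 36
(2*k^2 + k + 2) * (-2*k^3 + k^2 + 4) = -4*k^5 - 3*k^3 + 10*k^2 + 4*k + 8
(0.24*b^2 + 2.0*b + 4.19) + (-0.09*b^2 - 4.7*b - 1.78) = 0.15*b^2 - 2.7*b + 2.41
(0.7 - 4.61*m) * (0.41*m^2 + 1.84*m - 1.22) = -1.8901*m^3 - 8.1954*m^2 + 6.9122*m - 0.854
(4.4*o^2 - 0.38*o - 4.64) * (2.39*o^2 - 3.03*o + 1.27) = 10.516*o^4 - 14.2402*o^3 - 4.3502*o^2 + 13.5766*o - 5.8928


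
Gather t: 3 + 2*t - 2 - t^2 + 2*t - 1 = -t^2 + 4*t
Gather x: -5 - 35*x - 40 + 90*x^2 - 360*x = 90*x^2 - 395*x - 45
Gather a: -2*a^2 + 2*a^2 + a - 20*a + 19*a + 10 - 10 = 0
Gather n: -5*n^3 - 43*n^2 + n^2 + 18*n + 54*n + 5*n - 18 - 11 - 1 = -5*n^3 - 42*n^2 + 77*n - 30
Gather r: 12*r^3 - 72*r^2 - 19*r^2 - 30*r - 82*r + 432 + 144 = 12*r^3 - 91*r^2 - 112*r + 576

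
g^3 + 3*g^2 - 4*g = g*(g - 1)*(g + 4)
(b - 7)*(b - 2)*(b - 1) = b^3 - 10*b^2 + 23*b - 14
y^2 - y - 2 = (y - 2)*(y + 1)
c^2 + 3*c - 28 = (c - 4)*(c + 7)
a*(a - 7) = a^2 - 7*a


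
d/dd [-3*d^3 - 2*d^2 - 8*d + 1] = -9*d^2 - 4*d - 8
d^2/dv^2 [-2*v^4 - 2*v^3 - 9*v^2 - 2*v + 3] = -24*v^2 - 12*v - 18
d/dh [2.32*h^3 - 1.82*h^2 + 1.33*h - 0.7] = 6.96*h^2 - 3.64*h + 1.33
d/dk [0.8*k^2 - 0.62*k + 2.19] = 1.6*k - 0.62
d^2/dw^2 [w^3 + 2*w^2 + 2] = 6*w + 4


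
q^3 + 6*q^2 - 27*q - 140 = (q - 5)*(q + 4)*(q + 7)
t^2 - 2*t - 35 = (t - 7)*(t + 5)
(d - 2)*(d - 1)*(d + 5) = d^3 + 2*d^2 - 13*d + 10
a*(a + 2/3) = a^2 + 2*a/3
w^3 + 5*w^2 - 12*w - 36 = (w - 3)*(w + 2)*(w + 6)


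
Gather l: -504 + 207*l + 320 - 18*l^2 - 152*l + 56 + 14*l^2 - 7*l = -4*l^2 + 48*l - 128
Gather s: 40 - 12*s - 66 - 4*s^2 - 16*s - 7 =-4*s^2 - 28*s - 33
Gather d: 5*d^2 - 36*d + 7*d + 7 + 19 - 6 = 5*d^2 - 29*d + 20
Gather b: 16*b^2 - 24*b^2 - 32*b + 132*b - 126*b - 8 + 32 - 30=-8*b^2 - 26*b - 6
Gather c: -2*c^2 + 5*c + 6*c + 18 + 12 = -2*c^2 + 11*c + 30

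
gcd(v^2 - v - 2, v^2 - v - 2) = v^2 - v - 2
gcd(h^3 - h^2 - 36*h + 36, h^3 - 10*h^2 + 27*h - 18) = h^2 - 7*h + 6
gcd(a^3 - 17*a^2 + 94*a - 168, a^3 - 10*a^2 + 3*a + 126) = a^2 - 13*a + 42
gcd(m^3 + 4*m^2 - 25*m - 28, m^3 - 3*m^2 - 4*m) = m^2 - 3*m - 4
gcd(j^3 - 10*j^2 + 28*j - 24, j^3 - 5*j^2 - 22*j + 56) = j - 2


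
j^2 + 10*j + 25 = (j + 5)^2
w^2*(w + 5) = w^3 + 5*w^2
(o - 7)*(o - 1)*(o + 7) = o^3 - o^2 - 49*o + 49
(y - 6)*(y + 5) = y^2 - y - 30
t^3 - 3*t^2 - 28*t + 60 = (t - 6)*(t - 2)*(t + 5)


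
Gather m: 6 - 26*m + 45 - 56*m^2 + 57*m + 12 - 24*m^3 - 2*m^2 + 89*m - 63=-24*m^3 - 58*m^2 + 120*m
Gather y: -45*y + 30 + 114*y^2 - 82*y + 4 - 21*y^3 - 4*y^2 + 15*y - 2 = -21*y^3 + 110*y^2 - 112*y + 32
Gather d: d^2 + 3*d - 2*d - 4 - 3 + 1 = d^2 + d - 6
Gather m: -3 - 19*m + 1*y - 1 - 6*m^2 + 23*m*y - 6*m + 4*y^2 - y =-6*m^2 + m*(23*y - 25) + 4*y^2 - 4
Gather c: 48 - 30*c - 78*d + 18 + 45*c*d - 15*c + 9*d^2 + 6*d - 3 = c*(45*d - 45) + 9*d^2 - 72*d + 63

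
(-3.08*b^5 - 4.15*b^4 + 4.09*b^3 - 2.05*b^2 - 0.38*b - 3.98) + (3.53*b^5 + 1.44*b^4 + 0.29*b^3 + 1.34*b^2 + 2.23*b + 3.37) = 0.45*b^5 - 2.71*b^4 + 4.38*b^3 - 0.71*b^2 + 1.85*b - 0.61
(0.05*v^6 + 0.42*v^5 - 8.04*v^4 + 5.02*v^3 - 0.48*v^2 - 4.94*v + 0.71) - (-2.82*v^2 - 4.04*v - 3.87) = 0.05*v^6 + 0.42*v^5 - 8.04*v^4 + 5.02*v^3 + 2.34*v^2 - 0.9*v + 4.58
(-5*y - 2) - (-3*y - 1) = -2*y - 1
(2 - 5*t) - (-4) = 6 - 5*t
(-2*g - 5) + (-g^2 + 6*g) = -g^2 + 4*g - 5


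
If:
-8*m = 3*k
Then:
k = -8*m/3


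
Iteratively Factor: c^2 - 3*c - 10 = (c + 2)*(c - 5)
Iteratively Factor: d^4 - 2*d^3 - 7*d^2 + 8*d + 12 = (d - 3)*(d^3 + d^2 - 4*d - 4) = (d - 3)*(d + 2)*(d^2 - d - 2) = (d - 3)*(d - 2)*(d + 2)*(d + 1)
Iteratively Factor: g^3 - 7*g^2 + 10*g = (g)*(g^2 - 7*g + 10) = g*(g - 5)*(g - 2)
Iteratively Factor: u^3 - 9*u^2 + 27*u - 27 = (u - 3)*(u^2 - 6*u + 9) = (u - 3)^2*(u - 3)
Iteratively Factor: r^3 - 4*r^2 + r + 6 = (r - 3)*(r^2 - r - 2) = (r - 3)*(r - 2)*(r + 1)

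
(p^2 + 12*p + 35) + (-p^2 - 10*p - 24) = 2*p + 11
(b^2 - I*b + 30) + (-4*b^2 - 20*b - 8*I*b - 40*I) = -3*b^2 - 20*b - 9*I*b + 30 - 40*I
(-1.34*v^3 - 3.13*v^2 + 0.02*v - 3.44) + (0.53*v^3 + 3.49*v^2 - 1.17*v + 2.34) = -0.81*v^3 + 0.36*v^2 - 1.15*v - 1.1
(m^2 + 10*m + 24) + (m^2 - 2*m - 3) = 2*m^2 + 8*m + 21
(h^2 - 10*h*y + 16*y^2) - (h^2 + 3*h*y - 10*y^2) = -13*h*y + 26*y^2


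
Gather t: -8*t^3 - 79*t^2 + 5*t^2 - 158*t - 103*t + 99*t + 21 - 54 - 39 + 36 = -8*t^3 - 74*t^2 - 162*t - 36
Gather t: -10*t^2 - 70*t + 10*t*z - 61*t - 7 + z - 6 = -10*t^2 + t*(10*z - 131) + z - 13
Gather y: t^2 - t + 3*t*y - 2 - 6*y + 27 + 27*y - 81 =t^2 - t + y*(3*t + 21) - 56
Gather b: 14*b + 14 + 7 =14*b + 21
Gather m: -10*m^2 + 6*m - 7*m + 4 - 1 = -10*m^2 - m + 3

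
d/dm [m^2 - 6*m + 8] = 2*m - 6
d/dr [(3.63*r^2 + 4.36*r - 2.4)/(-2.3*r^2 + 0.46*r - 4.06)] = (11.6978*r^2 - 40.5156*r - 16.5976)/(5.29*r^4 - 2.116*r^3 + 18.8876*r^2 - 3.7352*r + 16.4836)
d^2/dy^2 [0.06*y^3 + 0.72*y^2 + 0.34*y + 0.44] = 0.36*y + 1.44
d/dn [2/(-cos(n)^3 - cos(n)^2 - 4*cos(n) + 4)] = 2*(3*sin(n)^2 - 2*cos(n) - 7)*sin(n)/(cos(n)^3 + cos(n)^2 + 4*cos(n) - 4)^2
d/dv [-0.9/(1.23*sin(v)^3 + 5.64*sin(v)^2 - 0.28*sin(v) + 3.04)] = (3.321*sin(v)^2 + 10.152*sin(v) - 0.252)*cos(v)/(1.23*sin(v)^3 + 5.64*sin(v)^2 - 0.28*sin(v) + 3.04)^2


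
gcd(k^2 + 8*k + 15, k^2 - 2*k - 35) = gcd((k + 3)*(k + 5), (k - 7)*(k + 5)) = k + 5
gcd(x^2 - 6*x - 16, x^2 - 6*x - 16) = x^2 - 6*x - 16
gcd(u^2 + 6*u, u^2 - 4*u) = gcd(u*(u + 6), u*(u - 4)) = u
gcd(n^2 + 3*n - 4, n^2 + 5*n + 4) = n + 4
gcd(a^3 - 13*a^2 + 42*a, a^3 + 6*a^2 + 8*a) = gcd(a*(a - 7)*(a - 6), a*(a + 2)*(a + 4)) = a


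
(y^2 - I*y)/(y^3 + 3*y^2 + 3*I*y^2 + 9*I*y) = (y - I)/(y^2 + 3*y*(1 + I) + 9*I)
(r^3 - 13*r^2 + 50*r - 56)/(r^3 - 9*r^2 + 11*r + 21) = (r^2 - 6*r + 8)/(r^2 - 2*r - 3)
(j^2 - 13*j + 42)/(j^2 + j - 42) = (j - 7)/(j + 7)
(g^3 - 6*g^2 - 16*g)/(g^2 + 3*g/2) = 2*(g^2 - 6*g - 16)/(2*g + 3)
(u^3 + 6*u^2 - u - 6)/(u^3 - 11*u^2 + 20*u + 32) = (u^2 + 5*u - 6)/(u^2 - 12*u + 32)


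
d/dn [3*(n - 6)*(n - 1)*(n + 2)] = 9*n^2 - 30*n - 24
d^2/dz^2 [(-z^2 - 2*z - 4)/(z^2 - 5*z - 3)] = 14*(-z^3 - 3*z^2 + 6*z - 13)/(z^6 - 15*z^5 + 66*z^4 - 35*z^3 - 198*z^2 - 135*z - 27)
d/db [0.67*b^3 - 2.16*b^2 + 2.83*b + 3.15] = 2.01*b^2 - 4.32*b + 2.83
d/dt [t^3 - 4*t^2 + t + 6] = 3*t^2 - 8*t + 1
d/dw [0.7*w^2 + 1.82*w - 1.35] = 1.4*w + 1.82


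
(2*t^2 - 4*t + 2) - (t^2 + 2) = t^2 - 4*t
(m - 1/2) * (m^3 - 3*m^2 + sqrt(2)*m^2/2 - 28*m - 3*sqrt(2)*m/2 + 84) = m^4 - 7*m^3/2 + sqrt(2)*m^3/2 - 53*m^2/2 - 7*sqrt(2)*m^2/4 + 3*sqrt(2)*m/4 + 98*m - 42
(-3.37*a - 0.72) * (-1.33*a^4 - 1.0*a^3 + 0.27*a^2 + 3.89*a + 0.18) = 4.4821*a^5 + 4.3276*a^4 - 0.1899*a^3 - 13.3037*a^2 - 3.4074*a - 0.1296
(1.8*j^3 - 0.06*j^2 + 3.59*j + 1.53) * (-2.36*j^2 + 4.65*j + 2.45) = -4.248*j^5 + 8.5116*j^4 - 4.3414*j^3 + 12.9357*j^2 + 15.91*j + 3.7485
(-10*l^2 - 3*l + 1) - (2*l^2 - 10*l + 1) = -12*l^2 + 7*l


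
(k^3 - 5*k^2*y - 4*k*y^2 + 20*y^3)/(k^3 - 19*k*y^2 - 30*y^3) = (k - 2*y)/(k + 3*y)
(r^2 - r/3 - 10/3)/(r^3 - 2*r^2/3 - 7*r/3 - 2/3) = (3*r + 5)/(3*r^2 + 4*r + 1)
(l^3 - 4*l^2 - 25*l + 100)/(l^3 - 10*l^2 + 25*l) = (l^2 + l - 20)/(l*(l - 5))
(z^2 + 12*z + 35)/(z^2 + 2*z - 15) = (z + 7)/(z - 3)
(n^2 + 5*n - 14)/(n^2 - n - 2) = (n + 7)/(n + 1)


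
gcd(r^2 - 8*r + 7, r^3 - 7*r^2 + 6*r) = r - 1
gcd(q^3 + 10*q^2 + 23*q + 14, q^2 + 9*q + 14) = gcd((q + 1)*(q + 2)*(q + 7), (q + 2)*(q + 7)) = q^2 + 9*q + 14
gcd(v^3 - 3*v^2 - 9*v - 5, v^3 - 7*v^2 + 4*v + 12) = v + 1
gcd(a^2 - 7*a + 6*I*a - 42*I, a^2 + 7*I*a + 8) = 1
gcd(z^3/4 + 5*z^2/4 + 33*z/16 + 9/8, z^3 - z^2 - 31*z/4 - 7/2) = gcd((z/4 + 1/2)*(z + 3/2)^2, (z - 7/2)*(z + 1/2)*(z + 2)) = z + 2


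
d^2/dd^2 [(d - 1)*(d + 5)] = 2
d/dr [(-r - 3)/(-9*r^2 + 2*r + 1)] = (-9*r^2 - 54*r + 5)/(81*r^4 - 36*r^3 - 14*r^2 + 4*r + 1)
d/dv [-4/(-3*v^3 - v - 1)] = 4*(-9*v^2 - 1)/(3*v^3 + v + 1)^2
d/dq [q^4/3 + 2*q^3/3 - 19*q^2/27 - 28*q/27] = 4*q^3/3 + 2*q^2 - 38*q/27 - 28/27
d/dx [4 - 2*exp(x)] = -2*exp(x)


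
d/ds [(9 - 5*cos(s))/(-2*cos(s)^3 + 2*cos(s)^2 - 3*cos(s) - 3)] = 8*(10*cos(s)^3 - 32*cos(s)^2 + 18*cos(s) - 21)*sin(s)/(4*sin(s)^2 + 9*cos(s) + cos(3*s) + 2)^2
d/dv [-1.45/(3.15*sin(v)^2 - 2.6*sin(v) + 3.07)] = (9.135*sin(v) - 3.77)*cos(v)/(3.15*sin(v)^2 - 2.6*sin(v) + 3.07)^2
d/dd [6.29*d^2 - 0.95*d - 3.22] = 12.58*d - 0.95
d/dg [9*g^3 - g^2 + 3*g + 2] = 27*g^2 - 2*g + 3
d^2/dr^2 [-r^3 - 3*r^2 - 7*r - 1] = -6*r - 6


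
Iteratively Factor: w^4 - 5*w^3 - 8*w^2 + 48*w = (w - 4)*(w^3 - w^2 - 12*w) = (w - 4)^2*(w^2 + 3*w) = w*(w - 4)^2*(w + 3)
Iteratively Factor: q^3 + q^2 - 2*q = (q - 1)*(q^2 + 2*q) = q*(q - 1)*(q + 2)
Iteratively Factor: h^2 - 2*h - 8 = (h - 4)*(h + 2)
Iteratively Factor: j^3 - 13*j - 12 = (j - 4)*(j^2 + 4*j + 3) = (j - 4)*(j + 3)*(j + 1)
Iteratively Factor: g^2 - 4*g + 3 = (g - 3)*(g - 1)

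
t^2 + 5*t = t*(t + 5)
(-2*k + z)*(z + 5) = -2*k*z - 10*k + z^2 + 5*z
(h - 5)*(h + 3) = h^2 - 2*h - 15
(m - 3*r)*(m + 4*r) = m^2 + m*r - 12*r^2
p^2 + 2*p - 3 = (p - 1)*(p + 3)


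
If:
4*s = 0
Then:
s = 0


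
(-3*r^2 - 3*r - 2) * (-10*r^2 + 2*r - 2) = 30*r^4 + 24*r^3 + 20*r^2 + 2*r + 4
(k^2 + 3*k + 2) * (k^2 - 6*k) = k^4 - 3*k^3 - 16*k^2 - 12*k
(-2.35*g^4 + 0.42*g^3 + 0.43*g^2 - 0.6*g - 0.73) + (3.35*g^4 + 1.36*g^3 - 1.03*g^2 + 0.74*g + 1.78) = 1.0*g^4 + 1.78*g^3 - 0.6*g^2 + 0.14*g + 1.05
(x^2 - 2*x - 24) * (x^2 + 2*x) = x^4 - 28*x^2 - 48*x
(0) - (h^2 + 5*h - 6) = -h^2 - 5*h + 6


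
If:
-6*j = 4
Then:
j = -2/3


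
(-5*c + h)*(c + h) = -5*c^2 - 4*c*h + h^2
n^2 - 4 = (n - 2)*(n + 2)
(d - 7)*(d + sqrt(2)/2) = d^2 - 7*d + sqrt(2)*d/2 - 7*sqrt(2)/2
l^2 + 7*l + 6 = (l + 1)*(l + 6)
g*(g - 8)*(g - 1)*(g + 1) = g^4 - 8*g^3 - g^2 + 8*g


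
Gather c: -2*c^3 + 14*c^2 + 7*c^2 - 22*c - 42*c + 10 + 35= -2*c^3 + 21*c^2 - 64*c + 45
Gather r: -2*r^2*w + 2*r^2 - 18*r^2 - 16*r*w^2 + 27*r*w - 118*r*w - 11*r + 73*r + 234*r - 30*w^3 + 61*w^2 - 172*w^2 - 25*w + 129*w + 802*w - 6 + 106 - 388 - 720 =r^2*(-2*w - 16) + r*(-16*w^2 - 91*w + 296) - 30*w^3 - 111*w^2 + 906*w - 1008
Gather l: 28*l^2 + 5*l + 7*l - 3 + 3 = 28*l^2 + 12*l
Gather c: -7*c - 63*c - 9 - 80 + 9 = -70*c - 80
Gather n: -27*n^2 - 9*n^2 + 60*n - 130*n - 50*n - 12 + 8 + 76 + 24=-36*n^2 - 120*n + 96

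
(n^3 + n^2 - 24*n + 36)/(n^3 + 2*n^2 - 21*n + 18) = (n - 2)/(n - 1)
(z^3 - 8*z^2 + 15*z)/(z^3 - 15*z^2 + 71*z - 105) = z/(z - 7)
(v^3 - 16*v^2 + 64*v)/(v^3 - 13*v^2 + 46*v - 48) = v*(v - 8)/(v^2 - 5*v + 6)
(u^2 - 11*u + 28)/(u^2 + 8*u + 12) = (u^2 - 11*u + 28)/(u^2 + 8*u + 12)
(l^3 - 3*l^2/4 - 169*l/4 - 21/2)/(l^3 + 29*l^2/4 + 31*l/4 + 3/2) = (l - 7)/(l + 1)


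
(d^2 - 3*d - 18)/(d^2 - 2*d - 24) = (d + 3)/(d + 4)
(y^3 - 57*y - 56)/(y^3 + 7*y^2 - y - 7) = (y - 8)/(y - 1)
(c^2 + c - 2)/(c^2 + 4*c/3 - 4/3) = 3*(c - 1)/(3*c - 2)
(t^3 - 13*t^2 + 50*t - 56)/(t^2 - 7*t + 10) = (t^2 - 11*t + 28)/(t - 5)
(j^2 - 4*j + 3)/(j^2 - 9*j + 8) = (j - 3)/(j - 8)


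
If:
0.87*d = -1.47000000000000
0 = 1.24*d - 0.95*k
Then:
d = -1.69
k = -2.21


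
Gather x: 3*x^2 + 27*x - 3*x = 3*x^2 + 24*x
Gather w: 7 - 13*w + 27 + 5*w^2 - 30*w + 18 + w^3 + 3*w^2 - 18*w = w^3 + 8*w^2 - 61*w + 52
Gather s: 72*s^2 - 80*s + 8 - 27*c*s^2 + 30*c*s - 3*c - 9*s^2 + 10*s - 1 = -3*c + s^2*(63 - 27*c) + s*(30*c - 70) + 7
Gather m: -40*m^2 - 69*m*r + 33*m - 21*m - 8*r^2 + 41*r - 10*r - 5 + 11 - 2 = -40*m^2 + m*(12 - 69*r) - 8*r^2 + 31*r + 4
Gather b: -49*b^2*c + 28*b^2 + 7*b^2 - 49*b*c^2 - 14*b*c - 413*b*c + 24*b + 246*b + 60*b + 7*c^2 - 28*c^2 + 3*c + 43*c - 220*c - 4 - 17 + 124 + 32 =b^2*(35 - 49*c) + b*(-49*c^2 - 427*c + 330) - 21*c^2 - 174*c + 135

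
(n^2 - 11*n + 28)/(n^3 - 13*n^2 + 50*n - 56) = 1/(n - 2)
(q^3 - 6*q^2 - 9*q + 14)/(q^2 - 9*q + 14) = (q^2 + q - 2)/(q - 2)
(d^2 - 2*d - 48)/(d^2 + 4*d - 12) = (d - 8)/(d - 2)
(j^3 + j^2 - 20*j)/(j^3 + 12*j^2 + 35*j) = (j - 4)/(j + 7)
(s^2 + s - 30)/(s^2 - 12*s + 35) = (s + 6)/(s - 7)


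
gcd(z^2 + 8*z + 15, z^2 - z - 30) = z + 5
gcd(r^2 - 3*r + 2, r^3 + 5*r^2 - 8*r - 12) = r - 2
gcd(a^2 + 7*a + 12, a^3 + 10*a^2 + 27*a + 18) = a + 3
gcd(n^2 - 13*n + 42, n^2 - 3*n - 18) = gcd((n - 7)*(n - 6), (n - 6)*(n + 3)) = n - 6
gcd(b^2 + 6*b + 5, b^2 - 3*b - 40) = b + 5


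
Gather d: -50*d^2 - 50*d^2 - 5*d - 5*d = -100*d^2 - 10*d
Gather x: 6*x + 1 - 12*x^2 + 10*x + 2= -12*x^2 + 16*x + 3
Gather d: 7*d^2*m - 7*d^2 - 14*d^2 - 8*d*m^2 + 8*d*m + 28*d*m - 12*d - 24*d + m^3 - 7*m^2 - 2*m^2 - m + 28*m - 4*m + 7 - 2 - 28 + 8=d^2*(7*m - 21) + d*(-8*m^2 + 36*m - 36) + m^3 - 9*m^2 + 23*m - 15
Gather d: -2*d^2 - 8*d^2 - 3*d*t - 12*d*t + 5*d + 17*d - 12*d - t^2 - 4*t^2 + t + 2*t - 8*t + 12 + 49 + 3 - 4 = -10*d^2 + d*(10 - 15*t) - 5*t^2 - 5*t + 60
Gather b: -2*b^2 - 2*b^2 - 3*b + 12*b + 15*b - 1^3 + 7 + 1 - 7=-4*b^2 + 24*b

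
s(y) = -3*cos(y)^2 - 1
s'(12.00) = -2.72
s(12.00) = -3.14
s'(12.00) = -2.72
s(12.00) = -3.14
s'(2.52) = -2.84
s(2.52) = -2.98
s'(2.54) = -2.80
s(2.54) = -3.04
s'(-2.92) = 1.29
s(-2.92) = -3.86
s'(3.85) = 2.96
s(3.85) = -2.73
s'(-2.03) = 2.38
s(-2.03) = -1.59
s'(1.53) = 0.24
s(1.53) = -1.00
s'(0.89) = 2.93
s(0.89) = -2.19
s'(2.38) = -3.00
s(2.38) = -2.57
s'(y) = 6*sin(y)*cos(y)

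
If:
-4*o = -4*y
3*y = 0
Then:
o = 0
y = 0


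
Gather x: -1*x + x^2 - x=x^2 - 2*x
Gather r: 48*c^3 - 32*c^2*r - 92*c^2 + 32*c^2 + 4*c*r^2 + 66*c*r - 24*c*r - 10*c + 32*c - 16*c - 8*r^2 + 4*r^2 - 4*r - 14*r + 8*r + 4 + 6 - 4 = 48*c^3 - 60*c^2 + 6*c + r^2*(4*c - 4) + r*(-32*c^2 + 42*c - 10) + 6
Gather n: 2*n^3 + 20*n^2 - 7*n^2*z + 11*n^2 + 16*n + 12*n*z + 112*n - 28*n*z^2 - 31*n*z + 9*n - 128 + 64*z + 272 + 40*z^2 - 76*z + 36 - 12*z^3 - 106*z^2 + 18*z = 2*n^3 + n^2*(31 - 7*z) + n*(-28*z^2 - 19*z + 137) - 12*z^3 - 66*z^2 + 6*z + 180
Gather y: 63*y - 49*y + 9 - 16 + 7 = 14*y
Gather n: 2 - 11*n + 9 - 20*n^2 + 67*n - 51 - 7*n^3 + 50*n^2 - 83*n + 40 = -7*n^3 + 30*n^2 - 27*n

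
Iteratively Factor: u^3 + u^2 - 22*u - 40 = (u + 2)*(u^2 - u - 20) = (u + 2)*(u + 4)*(u - 5)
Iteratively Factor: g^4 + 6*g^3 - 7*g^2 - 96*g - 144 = (g + 3)*(g^3 + 3*g^2 - 16*g - 48) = (g - 4)*(g + 3)*(g^2 + 7*g + 12) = (g - 4)*(g + 3)*(g + 4)*(g + 3)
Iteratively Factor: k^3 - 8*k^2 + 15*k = (k)*(k^2 - 8*k + 15) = k*(k - 3)*(k - 5)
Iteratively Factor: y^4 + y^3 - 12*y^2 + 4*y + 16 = (y + 1)*(y^3 - 12*y + 16) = (y + 1)*(y + 4)*(y^2 - 4*y + 4) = (y - 2)*(y + 1)*(y + 4)*(y - 2)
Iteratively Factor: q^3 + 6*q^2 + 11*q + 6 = (q + 3)*(q^2 + 3*q + 2) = (q + 1)*(q + 3)*(q + 2)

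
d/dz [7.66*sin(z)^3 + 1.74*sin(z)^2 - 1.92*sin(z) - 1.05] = (22.98*sin(z)^2 + 3.48*sin(z) - 1.92)*cos(z)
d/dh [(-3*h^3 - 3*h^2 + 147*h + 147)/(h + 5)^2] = 3*(-h^3 - 15*h^2 - 59*h + 147)/(h^3 + 15*h^2 + 75*h + 125)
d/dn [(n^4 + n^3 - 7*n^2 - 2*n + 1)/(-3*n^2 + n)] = (-6*n^5 + 2*n^3 - 13*n^2 + 6*n - 1)/(n^2*(9*n^2 - 6*n + 1))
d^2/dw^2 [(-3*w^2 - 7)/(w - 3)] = -68/(w^3 - 9*w^2 + 27*w - 27)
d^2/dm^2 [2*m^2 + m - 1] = 4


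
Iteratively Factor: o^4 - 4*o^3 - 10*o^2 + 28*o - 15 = (o - 5)*(o^3 + o^2 - 5*o + 3) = (o - 5)*(o - 1)*(o^2 + 2*o - 3) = (o - 5)*(o - 1)*(o + 3)*(o - 1)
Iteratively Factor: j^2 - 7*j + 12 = (j - 4)*(j - 3)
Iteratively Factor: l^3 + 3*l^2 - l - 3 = (l + 1)*(l^2 + 2*l - 3) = (l - 1)*(l + 1)*(l + 3)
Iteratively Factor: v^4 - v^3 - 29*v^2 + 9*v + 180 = (v - 3)*(v^3 + 2*v^2 - 23*v - 60) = (v - 3)*(v + 3)*(v^2 - v - 20) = (v - 5)*(v - 3)*(v + 3)*(v + 4)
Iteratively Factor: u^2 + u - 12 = (u + 4)*(u - 3)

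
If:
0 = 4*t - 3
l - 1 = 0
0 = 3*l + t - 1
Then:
No Solution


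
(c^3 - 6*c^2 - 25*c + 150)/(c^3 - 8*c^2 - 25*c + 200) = (c - 6)/(c - 8)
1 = 1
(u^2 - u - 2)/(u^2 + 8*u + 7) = (u - 2)/(u + 7)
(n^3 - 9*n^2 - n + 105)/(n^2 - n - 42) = (n^2 - 2*n - 15)/(n + 6)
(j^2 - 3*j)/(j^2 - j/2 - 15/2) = 2*j/(2*j + 5)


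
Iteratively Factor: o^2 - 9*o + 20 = (o - 5)*(o - 4)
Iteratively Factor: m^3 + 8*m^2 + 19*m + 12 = (m + 3)*(m^2 + 5*m + 4) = (m + 1)*(m + 3)*(m + 4)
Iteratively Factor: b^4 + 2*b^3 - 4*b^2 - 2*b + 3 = (b + 1)*(b^3 + b^2 - 5*b + 3) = (b - 1)*(b + 1)*(b^2 + 2*b - 3) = (b - 1)*(b + 1)*(b + 3)*(b - 1)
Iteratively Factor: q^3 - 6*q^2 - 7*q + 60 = (q - 4)*(q^2 - 2*q - 15) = (q - 4)*(q + 3)*(q - 5)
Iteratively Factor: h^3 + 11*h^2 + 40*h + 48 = (h + 4)*(h^2 + 7*h + 12) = (h + 3)*(h + 4)*(h + 4)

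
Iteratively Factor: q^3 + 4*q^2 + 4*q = (q)*(q^2 + 4*q + 4) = q*(q + 2)*(q + 2)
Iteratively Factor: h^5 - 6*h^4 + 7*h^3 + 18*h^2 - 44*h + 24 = (h - 2)*(h^4 - 4*h^3 - h^2 + 16*h - 12) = (h - 2)*(h - 1)*(h^3 - 3*h^2 - 4*h + 12) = (h - 2)^2*(h - 1)*(h^2 - h - 6) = (h - 2)^2*(h - 1)*(h + 2)*(h - 3)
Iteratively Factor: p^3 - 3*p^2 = (p)*(p^2 - 3*p) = p^2*(p - 3)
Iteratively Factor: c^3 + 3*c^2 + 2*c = (c + 1)*(c^2 + 2*c) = c*(c + 1)*(c + 2)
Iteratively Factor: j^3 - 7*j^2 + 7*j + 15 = (j - 3)*(j^2 - 4*j - 5) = (j - 5)*(j - 3)*(j + 1)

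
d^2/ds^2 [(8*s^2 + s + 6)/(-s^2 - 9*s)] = 2*(71*s^3 - 18*s^2 - 162*s - 486)/(s^3*(s^3 + 27*s^2 + 243*s + 729))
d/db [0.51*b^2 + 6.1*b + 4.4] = 1.02*b + 6.1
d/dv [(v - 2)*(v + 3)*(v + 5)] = 3*v^2 + 12*v - 1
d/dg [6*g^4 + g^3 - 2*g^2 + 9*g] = 24*g^3 + 3*g^2 - 4*g + 9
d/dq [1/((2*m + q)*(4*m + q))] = 2*(-3*m - q)/(64*m^4 + 96*m^3*q + 52*m^2*q^2 + 12*m*q^3 + q^4)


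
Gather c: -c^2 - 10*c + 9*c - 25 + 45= -c^2 - c + 20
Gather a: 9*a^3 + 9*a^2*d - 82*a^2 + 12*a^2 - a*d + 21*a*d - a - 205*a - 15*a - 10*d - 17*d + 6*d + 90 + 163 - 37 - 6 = 9*a^3 + a^2*(9*d - 70) + a*(20*d - 221) - 21*d + 210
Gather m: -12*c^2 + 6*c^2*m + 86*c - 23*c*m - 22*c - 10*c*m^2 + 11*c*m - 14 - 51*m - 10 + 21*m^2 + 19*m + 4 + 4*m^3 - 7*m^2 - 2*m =-12*c^2 + 64*c + 4*m^3 + m^2*(14 - 10*c) + m*(6*c^2 - 12*c - 34) - 20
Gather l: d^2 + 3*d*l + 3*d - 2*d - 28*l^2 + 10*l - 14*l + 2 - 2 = d^2 + d - 28*l^2 + l*(3*d - 4)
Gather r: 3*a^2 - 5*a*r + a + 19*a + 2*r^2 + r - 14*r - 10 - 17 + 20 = 3*a^2 + 20*a + 2*r^2 + r*(-5*a - 13) - 7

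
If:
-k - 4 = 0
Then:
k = -4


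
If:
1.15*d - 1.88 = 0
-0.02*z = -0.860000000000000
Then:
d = 1.63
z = 43.00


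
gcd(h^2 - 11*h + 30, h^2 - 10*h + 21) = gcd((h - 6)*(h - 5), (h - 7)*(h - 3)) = 1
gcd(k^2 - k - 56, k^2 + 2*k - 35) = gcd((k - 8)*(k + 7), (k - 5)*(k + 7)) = k + 7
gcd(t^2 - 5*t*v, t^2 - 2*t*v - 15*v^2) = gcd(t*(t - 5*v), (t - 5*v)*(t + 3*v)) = t - 5*v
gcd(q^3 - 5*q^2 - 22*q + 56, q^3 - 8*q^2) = 1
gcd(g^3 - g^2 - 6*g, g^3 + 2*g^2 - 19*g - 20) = 1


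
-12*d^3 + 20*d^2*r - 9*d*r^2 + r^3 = (-6*d + r)*(-2*d + r)*(-d + r)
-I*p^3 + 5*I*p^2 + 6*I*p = p*(p - 6)*(-I*p - I)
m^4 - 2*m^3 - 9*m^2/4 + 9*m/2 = m*(m - 2)*(m - 3/2)*(m + 3/2)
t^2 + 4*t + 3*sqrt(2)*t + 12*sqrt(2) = (t + 4)*(t + 3*sqrt(2))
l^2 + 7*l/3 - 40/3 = (l - 8/3)*(l + 5)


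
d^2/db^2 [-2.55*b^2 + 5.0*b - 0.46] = -5.10000000000000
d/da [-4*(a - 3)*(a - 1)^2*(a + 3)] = -16*a^3 + 24*a^2 + 64*a - 72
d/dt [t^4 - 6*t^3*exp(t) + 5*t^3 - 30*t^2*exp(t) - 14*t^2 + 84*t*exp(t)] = -6*t^3*exp(t) + 4*t^3 - 48*t^2*exp(t) + 15*t^2 + 24*t*exp(t) - 28*t + 84*exp(t)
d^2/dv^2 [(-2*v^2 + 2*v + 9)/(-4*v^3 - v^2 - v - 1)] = 2*(32*v^6 - 96*v^5 - 912*v^4 - 340*v^3 - 93*v^2 + 87*v + 4)/(64*v^9 + 48*v^8 + 60*v^7 + 73*v^6 + 39*v^5 + 30*v^4 + 19*v^3 + 6*v^2 + 3*v + 1)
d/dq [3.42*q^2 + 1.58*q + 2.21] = 6.84*q + 1.58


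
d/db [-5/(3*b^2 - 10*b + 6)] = 10*(3*b - 5)/(3*b^2 - 10*b + 6)^2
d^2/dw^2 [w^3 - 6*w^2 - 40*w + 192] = 6*w - 12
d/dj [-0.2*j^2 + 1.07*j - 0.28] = 1.07 - 0.4*j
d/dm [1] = 0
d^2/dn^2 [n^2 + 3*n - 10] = 2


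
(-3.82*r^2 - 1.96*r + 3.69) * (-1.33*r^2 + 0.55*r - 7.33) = 5.0806*r^4 + 0.5058*r^3 + 22.0149*r^2 + 16.3963*r - 27.0477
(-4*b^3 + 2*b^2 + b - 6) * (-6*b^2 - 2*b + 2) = 24*b^5 - 4*b^4 - 18*b^3 + 38*b^2 + 14*b - 12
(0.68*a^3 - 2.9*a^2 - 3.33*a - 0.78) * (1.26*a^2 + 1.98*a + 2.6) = 0.8568*a^5 - 2.3076*a^4 - 8.1698*a^3 - 15.1162*a^2 - 10.2024*a - 2.028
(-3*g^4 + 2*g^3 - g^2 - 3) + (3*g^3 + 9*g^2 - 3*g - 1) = -3*g^4 + 5*g^3 + 8*g^2 - 3*g - 4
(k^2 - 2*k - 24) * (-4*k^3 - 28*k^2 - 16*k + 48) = -4*k^5 - 20*k^4 + 136*k^3 + 752*k^2 + 288*k - 1152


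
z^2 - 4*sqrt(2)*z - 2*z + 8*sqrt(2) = (z - 2)*(z - 4*sqrt(2))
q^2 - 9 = (q - 3)*(q + 3)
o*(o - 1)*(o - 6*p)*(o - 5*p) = o^4 - 11*o^3*p - o^3 + 30*o^2*p^2 + 11*o^2*p - 30*o*p^2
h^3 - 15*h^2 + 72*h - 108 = (h - 6)^2*(h - 3)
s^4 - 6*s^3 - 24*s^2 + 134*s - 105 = (s - 7)*(s - 3)*(s - 1)*(s + 5)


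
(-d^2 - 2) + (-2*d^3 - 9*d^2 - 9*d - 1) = -2*d^3 - 10*d^2 - 9*d - 3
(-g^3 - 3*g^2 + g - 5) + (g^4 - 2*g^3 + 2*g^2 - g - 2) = g^4 - 3*g^3 - g^2 - 7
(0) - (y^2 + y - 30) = -y^2 - y + 30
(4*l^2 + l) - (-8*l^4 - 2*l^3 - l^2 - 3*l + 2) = 8*l^4 + 2*l^3 + 5*l^2 + 4*l - 2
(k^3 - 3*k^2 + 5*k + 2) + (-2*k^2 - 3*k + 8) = k^3 - 5*k^2 + 2*k + 10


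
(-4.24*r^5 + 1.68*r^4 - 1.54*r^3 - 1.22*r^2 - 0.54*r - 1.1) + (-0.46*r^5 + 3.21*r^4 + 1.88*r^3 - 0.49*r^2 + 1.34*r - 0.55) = -4.7*r^5 + 4.89*r^4 + 0.34*r^3 - 1.71*r^2 + 0.8*r - 1.65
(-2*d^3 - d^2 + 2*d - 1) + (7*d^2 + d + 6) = -2*d^3 + 6*d^2 + 3*d + 5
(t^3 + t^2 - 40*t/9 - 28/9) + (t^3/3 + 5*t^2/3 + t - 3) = 4*t^3/3 + 8*t^2/3 - 31*t/9 - 55/9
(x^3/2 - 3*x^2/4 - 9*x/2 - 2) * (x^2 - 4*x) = x^5/2 - 11*x^4/4 - 3*x^3/2 + 16*x^2 + 8*x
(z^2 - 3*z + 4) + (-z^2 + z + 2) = 6 - 2*z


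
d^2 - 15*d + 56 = (d - 8)*(d - 7)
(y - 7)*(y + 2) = y^2 - 5*y - 14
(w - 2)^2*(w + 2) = w^3 - 2*w^2 - 4*w + 8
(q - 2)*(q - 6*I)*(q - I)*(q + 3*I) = q^4 - 2*q^3 - 4*I*q^3 + 15*q^2 + 8*I*q^2 - 30*q - 18*I*q + 36*I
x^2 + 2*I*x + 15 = (x - 3*I)*(x + 5*I)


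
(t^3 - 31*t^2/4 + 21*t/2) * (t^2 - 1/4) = t^5 - 31*t^4/4 + 41*t^3/4 + 31*t^2/16 - 21*t/8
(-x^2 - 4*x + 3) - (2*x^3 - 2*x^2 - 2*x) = -2*x^3 + x^2 - 2*x + 3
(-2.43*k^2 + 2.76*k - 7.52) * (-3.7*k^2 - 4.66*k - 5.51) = 8.991*k^4 + 1.1118*k^3 + 28.3517*k^2 + 19.8356*k + 41.4352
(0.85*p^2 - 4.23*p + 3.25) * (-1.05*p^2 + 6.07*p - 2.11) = -0.8925*p^4 + 9.601*p^3 - 30.8821*p^2 + 28.6528*p - 6.8575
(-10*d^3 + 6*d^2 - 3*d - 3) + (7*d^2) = -10*d^3 + 13*d^2 - 3*d - 3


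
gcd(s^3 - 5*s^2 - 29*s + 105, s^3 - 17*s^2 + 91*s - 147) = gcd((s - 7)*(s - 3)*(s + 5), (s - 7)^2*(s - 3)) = s^2 - 10*s + 21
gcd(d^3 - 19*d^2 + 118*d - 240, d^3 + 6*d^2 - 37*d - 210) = d - 6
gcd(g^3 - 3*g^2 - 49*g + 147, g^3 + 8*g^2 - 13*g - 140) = g + 7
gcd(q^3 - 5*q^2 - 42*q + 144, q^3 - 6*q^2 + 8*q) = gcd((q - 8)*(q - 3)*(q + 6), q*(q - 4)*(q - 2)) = 1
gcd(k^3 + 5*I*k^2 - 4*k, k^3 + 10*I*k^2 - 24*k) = k^2 + 4*I*k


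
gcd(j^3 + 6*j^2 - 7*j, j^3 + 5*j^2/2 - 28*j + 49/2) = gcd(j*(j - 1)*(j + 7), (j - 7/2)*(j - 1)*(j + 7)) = j^2 + 6*j - 7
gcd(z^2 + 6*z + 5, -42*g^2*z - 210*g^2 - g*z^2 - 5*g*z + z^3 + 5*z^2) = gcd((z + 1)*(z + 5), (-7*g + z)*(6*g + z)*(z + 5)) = z + 5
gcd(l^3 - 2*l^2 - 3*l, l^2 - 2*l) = l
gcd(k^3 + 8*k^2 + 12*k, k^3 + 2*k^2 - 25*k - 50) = k + 2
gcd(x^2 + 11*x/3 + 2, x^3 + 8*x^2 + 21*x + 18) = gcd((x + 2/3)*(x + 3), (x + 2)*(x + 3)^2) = x + 3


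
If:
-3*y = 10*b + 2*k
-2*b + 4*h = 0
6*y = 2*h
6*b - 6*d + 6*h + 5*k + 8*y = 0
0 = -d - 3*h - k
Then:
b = 0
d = 0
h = 0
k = 0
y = 0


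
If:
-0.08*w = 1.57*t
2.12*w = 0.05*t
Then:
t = 0.00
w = 0.00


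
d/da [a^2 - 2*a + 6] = 2*a - 2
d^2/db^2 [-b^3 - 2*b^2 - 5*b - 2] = -6*b - 4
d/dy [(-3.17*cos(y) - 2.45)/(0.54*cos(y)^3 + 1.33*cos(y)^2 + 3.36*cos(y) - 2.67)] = -(3.4236*cos(y)^3 + 8.1851*cos(y)^2 + 6.517*cos(y) + 16.6959)*sin(y)/(0.54*cos(y)^3 + 1.33*cos(y)^2 + 3.36*cos(y) - 2.67)^2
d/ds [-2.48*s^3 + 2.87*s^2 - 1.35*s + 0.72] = -7.44*s^2 + 5.74*s - 1.35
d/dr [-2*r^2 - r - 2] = -4*r - 1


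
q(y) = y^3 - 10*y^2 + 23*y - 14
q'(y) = 3*y^2 - 20*y + 23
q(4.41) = -21.28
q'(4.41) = -6.86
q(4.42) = -21.35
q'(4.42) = -6.79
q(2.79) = -5.95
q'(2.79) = -9.45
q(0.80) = -1.49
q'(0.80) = 8.92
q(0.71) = -2.35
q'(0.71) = 10.31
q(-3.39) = -245.85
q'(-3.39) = 125.28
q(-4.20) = -361.09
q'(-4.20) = 159.92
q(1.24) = 1.05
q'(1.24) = 2.81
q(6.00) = -20.00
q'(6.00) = 11.00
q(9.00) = 112.00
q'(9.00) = 86.00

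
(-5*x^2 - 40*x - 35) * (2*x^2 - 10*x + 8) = -10*x^4 - 30*x^3 + 290*x^2 + 30*x - 280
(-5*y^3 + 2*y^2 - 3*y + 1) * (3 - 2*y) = 10*y^4 - 19*y^3 + 12*y^2 - 11*y + 3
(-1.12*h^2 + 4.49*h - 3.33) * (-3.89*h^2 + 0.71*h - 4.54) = 4.3568*h^4 - 18.2613*h^3 + 21.2264*h^2 - 22.7489*h + 15.1182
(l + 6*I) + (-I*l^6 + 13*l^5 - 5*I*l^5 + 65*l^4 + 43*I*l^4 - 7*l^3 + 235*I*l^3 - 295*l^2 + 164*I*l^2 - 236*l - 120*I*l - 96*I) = -I*l^6 + 13*l^5 - 5*I*l^5 + 65*l^4 + 43*I*l^4 - 7*l^3 + 235*I*l^3 - 295*l^2 + 164*I*l^2 - 235*l - 120*I*l - 90*I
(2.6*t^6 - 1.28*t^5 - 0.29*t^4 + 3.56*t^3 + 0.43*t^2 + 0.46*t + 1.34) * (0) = 0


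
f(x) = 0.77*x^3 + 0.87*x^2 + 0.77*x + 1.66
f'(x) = 2.31*x^2 + 1.74*x + 0.77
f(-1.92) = -2.06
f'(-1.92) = 5.94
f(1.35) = 6.18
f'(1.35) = 7.33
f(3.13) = 36.20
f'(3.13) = 28.85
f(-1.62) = -0.58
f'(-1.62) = 4.01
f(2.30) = 17.40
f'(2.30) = 16.99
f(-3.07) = -14.78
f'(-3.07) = 17.20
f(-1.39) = 0.20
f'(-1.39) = 2.81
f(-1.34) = 0.34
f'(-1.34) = 2.59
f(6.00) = 203.92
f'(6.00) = 94.37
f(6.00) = 203.92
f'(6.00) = 94.37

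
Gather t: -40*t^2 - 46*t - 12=-40*t^2 - 46*t - 12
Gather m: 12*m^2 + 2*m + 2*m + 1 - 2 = 12*m^2 + 4*m - 1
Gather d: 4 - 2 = 2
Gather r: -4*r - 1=-4*r - 1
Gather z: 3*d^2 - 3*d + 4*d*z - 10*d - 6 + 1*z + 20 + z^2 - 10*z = 3*d^2 - 13*d + z^2 + z*(4*d - 9) + 14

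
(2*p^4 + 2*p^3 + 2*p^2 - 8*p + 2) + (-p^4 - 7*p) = p^4 + 2*p^3 + 2*p^2 - 15*p + 2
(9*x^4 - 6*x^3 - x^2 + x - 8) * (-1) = -9*x^4 + 6*x^3 + x^2 - x + 8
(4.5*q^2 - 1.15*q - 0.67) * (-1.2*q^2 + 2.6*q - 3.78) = -5.4*q^4 + 13.08*q^3 - 19.196*q^2 + 2.605*q + 2.5326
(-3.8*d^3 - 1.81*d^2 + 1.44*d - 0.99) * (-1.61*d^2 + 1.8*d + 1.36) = 6.118*d^5 - 3.9259*d^4 - 10.7444*d^3 + 1.7243*d^2 + 0.1764*d - 1.3464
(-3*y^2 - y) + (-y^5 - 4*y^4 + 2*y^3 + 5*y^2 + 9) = -y^5 - 4*y^4 + 2*y^3 + 2*y^2 - y + 9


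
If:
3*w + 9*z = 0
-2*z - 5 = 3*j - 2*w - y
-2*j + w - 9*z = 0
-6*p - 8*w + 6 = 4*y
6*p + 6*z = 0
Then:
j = -6/5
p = -1/5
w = -3/5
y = 3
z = 1/5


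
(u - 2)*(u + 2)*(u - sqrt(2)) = u^3 - sqrt(2)*u^2 - 4*u + 4*sqrt(2)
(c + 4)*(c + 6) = c^2 + 10*c + 24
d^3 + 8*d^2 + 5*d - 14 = (d - 1)*(d + 2)*(d + 7)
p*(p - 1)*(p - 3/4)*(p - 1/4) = p^4 - 2*p^3 + 19*p^2/16 - 3*p/16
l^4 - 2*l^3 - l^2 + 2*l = l*(l - 2)*(l - 1)*(l + 1)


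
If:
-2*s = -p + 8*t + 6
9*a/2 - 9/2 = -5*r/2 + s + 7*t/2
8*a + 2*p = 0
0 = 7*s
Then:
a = -2*t - 3/2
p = 8*t + 6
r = 5*t + 9/2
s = 0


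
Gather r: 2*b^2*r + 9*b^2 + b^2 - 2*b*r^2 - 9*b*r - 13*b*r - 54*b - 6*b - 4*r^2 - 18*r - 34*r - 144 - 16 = 10*b^2 - 60*b + r^2*(-2*b - 4) + r*(2*b^2 - 22*b - 52) - 160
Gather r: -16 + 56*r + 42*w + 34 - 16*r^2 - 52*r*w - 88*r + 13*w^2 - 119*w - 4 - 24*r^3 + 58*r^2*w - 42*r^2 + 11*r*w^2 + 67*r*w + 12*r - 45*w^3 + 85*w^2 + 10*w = -24*r^3 + r^2*(58*w - 58) + r*(11*w^2 + 15*w - 20) - 45*w^3 + 98*w^2 - 67*w + 14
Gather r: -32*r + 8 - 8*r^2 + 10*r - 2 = -8*r^2 - 22*r + 6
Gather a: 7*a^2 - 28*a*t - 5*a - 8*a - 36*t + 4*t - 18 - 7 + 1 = 7*a^2 + a*(-28*t - 13) - 32*t - 24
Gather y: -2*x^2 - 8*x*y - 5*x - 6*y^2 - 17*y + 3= -2*x^2 - 5*x - 6*y^2 + y*(-8*x - 17) + 3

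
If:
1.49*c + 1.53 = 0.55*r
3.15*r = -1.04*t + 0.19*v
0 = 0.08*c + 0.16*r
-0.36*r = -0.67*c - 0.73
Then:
No Solution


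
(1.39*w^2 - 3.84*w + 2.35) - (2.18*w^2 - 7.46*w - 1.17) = -0.79*w^2 + 3.62*w + 3.52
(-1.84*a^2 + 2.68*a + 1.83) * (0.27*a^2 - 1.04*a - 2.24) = -0.4968*a^4 + 2.6372*a^3 + 1.8285*a^2 - 7.9064*a - 4.0992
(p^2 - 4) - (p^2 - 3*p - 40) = 3*p + 36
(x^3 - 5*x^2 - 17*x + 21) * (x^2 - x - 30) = x^5 - 6*x^4 - 42*x^3 + 188*x^2 + 489*x - 630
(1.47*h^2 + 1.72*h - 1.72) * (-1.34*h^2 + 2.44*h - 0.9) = -1.9698*h^4 + 1.282*h^3 + 5.1786*h^2 - 5.7448*h + 1.548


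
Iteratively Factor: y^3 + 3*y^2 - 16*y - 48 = (y + 4)*(y^2 - y - 12) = (y + 3)*(y + 4)*(y - 4)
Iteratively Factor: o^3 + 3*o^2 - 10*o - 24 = (o + 2)*(o^2 + o - 12) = (o - 3)*(o + 2)*(o + 4)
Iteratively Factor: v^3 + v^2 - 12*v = (v - 3)*(v^2 + 4*v) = (v - 3)*(v + 4)*(v)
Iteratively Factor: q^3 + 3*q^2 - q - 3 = (q - 1)*(q^2 + 4*q + 3) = (q - 1)*(q + 1)*(q + 3)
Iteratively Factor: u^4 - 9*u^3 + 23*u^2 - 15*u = (u)*(u^3 - 9*u^2 + 23*u - 15) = u*(u - 3)*(u^2 - 6*u + 5) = u*(u - 3)*(u - 1)*(u - 5)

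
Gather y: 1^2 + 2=3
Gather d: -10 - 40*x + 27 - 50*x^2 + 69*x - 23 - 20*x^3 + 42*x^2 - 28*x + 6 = -20*x^3 - 8*x^2 + x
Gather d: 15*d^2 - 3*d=15*d^2 - 3*d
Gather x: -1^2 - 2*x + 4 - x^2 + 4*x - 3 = -x^2 + 2*x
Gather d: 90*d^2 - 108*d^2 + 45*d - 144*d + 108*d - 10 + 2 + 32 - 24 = -18*d^2 + 9*d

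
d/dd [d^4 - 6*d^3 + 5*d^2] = 2*d*(2*d^2 - 9*d + 5)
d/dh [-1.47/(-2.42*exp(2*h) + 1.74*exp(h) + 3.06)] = (2.5578 - 7.1148*exp(h))*exp(h)/(-2.42*exp(2*h) + 1.74*exp(h) + 3.06)^2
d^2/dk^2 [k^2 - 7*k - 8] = 2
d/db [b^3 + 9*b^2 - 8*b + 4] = 3*b^2 + 18*b - 8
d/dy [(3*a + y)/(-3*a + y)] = -6*a/(3*a - y)^2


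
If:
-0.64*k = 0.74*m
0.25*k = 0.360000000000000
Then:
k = 1.44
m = -1.25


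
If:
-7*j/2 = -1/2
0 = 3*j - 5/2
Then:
No Solution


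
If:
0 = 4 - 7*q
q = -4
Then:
No Solution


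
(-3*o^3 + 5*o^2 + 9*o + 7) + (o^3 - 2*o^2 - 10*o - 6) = -2*o^3 + 3*o^2 - o + 1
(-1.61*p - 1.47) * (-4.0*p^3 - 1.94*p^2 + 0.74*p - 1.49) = 6.44*p^4 + 9.0034*p^3 + 1.6604*p^2 + 1.3111*p + 2.1903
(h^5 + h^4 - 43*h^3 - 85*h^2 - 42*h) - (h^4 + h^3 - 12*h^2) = h^5 - 44*h^3 - 73*h^2 - 42*h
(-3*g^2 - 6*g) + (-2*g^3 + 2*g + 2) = -2*g^3 - 3*g^2 - 4*g + 2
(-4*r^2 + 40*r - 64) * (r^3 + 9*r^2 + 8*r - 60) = -4*r^5 + 4*r^4 + 264*r^3 - 16*r^2 - 2912*r + 3840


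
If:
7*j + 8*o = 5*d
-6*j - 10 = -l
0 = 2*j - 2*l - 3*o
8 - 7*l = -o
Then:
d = -1601/340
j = -103/68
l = 31/34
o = -55/34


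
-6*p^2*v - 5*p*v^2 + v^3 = v*(-6*p + v)*(p + v)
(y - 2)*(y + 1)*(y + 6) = y^3 + 5*y^2 - 8*y - 12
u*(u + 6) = u^2 + 6*u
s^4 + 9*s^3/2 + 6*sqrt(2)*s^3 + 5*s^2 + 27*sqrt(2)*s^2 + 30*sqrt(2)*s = s*(s + 2)*(s + 5/2)*(s + 6*sqrt(2))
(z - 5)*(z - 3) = z^2 - 8*z + 15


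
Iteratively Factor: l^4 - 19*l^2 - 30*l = (l + 3)*(l^3 - 3*l^2 - 10*l) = (l - 5)*(l + 3)*(l^2 + 2*l) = (l - 5)*(l + 2)*(l + 3)*(l)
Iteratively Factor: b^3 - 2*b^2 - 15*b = (b + 3)*(b^2 - 5*b) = b*(b + 3)*(b - 5)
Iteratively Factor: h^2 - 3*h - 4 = (h - 4)*(h + 1)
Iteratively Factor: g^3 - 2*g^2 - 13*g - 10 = (g + 2)*(g^2 - 4*g - 5) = (g - 5)*(g + 2)*(g + 1)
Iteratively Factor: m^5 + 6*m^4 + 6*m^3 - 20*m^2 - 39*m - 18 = (m + 3)*(m^4 + 3*m^3 - 3*m^2 - 11*m - 6) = (m + 3)^2*(m^3 - 3*m - 2) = (m + 1)*(m + 3)^2*(m^2 - m - 2) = (m - 2)*(m + 1)*(m + 3)^2*(m + 1)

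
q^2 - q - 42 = (q - 7)*(q + 6)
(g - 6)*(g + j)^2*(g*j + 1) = g^4*j + 2*g^3*j^2 - 6*g^3*j + g^3 + g^2*j^3 - 12*g^2*j^2 + 2*g^2*j - 6*g^2 - 6*g*j^3 + g*j^2 - 12*g*j - 6*j^2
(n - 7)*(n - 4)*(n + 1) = n^3 - 10*n^2 + 17*n + 28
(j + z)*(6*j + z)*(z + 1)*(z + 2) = 6*j^2*z^2 + 18*j^2*z + 12*j^2 + 7*j*z^3 + 21*j*z^2 + 14*j*z + z^4 + 3*z^3 + 2*z^2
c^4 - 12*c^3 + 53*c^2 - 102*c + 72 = (c - 4)*(c - 3)^2*(c - 2)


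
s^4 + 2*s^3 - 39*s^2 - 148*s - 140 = (s - 7)*(s + 2)^2*(s + 5)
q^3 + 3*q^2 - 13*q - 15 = (q - 3)*(q + 1)*(q + 5)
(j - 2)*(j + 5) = j^2 + 3*j - 10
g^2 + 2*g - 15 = (g - 3)*(g + 5)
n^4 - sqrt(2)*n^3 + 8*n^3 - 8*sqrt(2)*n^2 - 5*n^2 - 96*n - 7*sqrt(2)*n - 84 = (n + 1)*(n + 7)*(n - 3*sqrt(2))*(n + 2*sqrt(2))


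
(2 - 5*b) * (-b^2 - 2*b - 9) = 5*b^3 + 8*b^2 + 41*b - 18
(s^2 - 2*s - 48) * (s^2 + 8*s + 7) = s^4 + 6*s^3 - 57*s^2 - 398*s - 336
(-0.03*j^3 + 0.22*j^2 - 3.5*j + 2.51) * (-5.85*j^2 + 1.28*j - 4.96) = 0.1755*j^5 - 1.3254*j^4 + 20.9054*j^3 - 20.2547*j^2 + 20.5728*j - 12.4496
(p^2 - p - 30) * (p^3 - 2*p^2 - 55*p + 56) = p^5 - 3*p^4 - 83*p^3 + 171*p^2 + 1594*p - 1680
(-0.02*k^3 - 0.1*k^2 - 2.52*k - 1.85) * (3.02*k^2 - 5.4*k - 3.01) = -0.0604*k^5 - 0.194*k^4 - 7.0102*k^3 + 8.322*k^2 + 17.5752*k + 5.5685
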